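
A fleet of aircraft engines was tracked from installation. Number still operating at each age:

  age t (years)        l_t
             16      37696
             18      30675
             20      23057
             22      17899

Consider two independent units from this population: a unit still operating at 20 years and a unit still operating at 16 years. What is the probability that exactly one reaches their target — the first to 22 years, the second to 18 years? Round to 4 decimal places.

0.3266

p₁ = l_22/l_20 = 17899/23057 = 0.776294; p₂ = l_18/l_16 = 30675/37696 = 0.813747.
P(exactly one) = p₁(1−p₂) + (1−p₁)p₂ = 0.144587 + 0.182040 = 0.326627.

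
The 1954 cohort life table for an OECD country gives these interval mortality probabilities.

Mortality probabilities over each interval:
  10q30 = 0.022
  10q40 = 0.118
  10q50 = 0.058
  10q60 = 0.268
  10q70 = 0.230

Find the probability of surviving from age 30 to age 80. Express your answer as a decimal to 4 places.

0.4580

The overall survival probability is (1 − 0.022) × (1 − 0.118) × (1 − 0.058) × (1 − 0.268) × (1 − 0.230).
= 0.978 × 0.882 × 0.942 × 0.732 × 0.770 = 0.457994.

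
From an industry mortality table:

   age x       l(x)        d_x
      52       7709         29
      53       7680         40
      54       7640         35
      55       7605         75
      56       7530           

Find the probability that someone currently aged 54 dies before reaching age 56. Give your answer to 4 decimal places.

P(die before 56 | alive at 54) = 1 − l(56)/l(54) = 1 − 7530/7640 = (110)/7640 = 0.014398.

0.0144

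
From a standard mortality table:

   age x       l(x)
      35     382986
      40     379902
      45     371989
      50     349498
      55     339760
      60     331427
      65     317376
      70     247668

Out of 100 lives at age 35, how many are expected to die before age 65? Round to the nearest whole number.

17

The relevant probability is 1 − 317376/382986 = 0.171312.
Expected number = 100 × 0.171312 = 17.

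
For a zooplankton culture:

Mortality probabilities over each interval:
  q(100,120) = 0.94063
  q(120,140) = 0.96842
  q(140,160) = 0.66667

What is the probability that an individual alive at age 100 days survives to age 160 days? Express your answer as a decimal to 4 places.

0.0006

The overall survival probability is (1 − 0.94063) × (1 − 0.96842) × (1 − 0.66667).
= 0.05937 × 0.03158 × 0.33333 = 0.000625.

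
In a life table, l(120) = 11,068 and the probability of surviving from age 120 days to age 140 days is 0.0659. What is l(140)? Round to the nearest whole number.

l(140) = l(120) × p = 11,068 × 0.0659 = 729.

729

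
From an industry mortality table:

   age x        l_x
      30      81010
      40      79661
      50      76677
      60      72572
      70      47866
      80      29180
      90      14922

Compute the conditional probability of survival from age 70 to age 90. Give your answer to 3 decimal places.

We want 20p70 = l_90/l_70.
The conditional survival probability is l_90/l_70 = 14922/47866 = 0.311745.

0.312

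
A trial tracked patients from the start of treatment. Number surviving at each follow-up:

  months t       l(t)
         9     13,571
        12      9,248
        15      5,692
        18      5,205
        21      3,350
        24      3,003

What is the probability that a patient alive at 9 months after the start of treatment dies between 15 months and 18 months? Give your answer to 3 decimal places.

This is the probability of reaching 15 but not 18, conditional on being alive at 9: (l(15) − l(18)) / l(9).
= (5,692 − 5,205) / 13,571 = 487 / 13,571 = 0.035885.

0.036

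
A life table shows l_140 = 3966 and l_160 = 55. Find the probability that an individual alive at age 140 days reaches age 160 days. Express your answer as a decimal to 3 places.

0.014

The conditional survival probability is l_160/l_140 = 55/3966 = 0.013868.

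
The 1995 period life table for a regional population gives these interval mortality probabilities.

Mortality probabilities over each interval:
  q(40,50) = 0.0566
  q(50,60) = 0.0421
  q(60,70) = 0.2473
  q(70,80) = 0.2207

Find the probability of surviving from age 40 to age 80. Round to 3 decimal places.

Chaining the interval survival probabilities: (1 − 0.0566) × (1 − 0.0421) × (1 − 0.2473) × (1 − 0.2207).
= 0.9434 × 0.9579 × 0.7527 × 0.7793 = 0.530081.

0.530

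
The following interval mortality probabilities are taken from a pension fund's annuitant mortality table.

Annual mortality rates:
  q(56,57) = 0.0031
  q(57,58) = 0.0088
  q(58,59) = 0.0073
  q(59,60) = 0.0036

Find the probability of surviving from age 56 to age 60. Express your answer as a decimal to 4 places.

The overall survival probability is (1 − 0.0031) × (1 − 0.0088) × (1 − 0.0073) × (1 − 0.0036).
= 0.9969 × 0.9912 × 0.9927 × 0.9964 = 0.977383.

0.9774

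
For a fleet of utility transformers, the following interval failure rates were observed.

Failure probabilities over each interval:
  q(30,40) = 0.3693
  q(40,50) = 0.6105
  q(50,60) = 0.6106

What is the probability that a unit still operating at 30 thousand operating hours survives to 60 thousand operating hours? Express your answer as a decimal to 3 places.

0.096

Chaining the interval survival probabilities: (1 − 0.3693) × (1 − 0.6105) × (1 − 0.6106).
= 0.6307 × 0.3895 × 0.3894 = 0.095659.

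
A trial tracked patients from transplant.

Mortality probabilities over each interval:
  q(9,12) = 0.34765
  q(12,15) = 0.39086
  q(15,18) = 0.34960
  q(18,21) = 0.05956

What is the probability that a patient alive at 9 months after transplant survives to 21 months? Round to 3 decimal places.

The overall survival probability is (1 − 0.34765) × (1 − 0.39086) × (1 − 0.34960) × (1 − 0.05956).
= 0.65235 × 0.60914 × 0.65040 × 0.94044 = 0.243058.

0.243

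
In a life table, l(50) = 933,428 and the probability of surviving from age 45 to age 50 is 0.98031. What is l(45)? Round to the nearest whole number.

952176

l(45) = l(50) / p = 933,428 / 0.98031 = 952176.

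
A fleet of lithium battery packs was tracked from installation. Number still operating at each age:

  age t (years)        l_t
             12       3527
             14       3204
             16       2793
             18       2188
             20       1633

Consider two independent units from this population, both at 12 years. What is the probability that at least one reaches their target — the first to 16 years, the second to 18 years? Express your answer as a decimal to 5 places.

0.92099

p₁ = l_16/l_12 = 2793/3527 = 0.791891; p₂ = l_18/l_12 = 2188/3527 = 0.620357.
P(at least one) = 1 − (1−p₁)(1−p₂) = 1 − 0.208109 × 0.379643 = 0.920993.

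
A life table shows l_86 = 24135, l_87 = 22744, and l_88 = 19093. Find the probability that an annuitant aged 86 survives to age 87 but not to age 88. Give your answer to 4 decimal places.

We want 1|1q86 = (l_87 − l_88)/l_86.
This is the probability of reaching 87 but not 88, conditional on being alive at 86: (l_87 − l_88) / l_86.
= (22744 − 19093) / 24135 = 3651 / 24135 = 0.151274.

0.1513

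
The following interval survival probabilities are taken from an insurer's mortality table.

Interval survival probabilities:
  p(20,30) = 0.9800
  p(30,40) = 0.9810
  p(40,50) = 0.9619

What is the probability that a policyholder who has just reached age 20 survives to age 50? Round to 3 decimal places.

0.925

Survival from 20 to 50 is the product of surviving each interval: 0.9800 × 0.9810 × 0.9619.
= 0.924751.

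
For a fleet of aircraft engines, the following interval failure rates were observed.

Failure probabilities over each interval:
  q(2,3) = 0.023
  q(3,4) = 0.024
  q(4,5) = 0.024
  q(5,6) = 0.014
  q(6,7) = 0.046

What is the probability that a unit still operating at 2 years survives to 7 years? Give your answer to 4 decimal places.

Survival from 2 to 7 is the product of surviving each interval: (1 − 0.023) × (1 − 0.024) × (1 − 0.024) × (1 − 0.014) × (1 − 0.046).
= 0.977 × 0.976 × 0.976 × 0.986 × 0.954 = 0.875426.

0.8754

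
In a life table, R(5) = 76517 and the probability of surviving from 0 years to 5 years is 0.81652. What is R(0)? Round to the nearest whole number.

93711

R(0) = R(5) / p = 76517 / 0.81652 = 93711.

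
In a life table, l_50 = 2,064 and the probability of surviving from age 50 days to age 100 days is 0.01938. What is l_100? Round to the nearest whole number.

40

l_100 = l_50 × p = 2,064 × 0.01938 = 40.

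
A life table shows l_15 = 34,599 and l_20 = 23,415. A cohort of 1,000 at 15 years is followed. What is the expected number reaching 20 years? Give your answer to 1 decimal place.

676.8

The relevant probability is 23,415/34,599 = 0.676754.
Expected number = 1,000 × 0.676754 = 676.8.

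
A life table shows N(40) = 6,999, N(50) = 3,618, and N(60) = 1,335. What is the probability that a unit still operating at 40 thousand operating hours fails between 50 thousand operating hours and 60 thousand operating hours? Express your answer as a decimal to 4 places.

This is the probability of reaching 50 but not 60, conditional on being operational at 40: (N(50) − N(60)) / N(40).
= (3,618 − 1,335) / 6,999 = 2,283 / 6,999 = 0.326189.

0.3262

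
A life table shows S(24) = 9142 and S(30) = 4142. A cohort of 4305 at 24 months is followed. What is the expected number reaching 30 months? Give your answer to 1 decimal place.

The relevant probability is 4142/9142 = 0.453074.
Expected number = 4305 × 0.453074 = 1950.5.

1950.5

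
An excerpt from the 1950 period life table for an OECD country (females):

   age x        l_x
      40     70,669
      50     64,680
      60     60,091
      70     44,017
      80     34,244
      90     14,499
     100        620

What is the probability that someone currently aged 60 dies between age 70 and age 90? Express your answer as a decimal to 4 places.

0.4912

We want 10|20q60 = (l_70 − l_90)/l_60.
This is the probability of reaching 70 but not 90, conditional on being alive at 60: (l_70 − l_90) / l_60.
= (44,017 − 14,499) / 60,091 = 29,518 / 60,091 = 0.491222.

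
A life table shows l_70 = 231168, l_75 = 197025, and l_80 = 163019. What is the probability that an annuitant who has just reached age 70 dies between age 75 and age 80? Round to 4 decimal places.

We want 5|5q70 = (l_75 − l_80)/l_70.
This is the probability of reaching 75 but not 80, conditional on being alive at 70: (l_75 − l_80) / l_70.
= (197025 − 163019) / 231168 = 34006 / 231168 = 0.147105.

0.1471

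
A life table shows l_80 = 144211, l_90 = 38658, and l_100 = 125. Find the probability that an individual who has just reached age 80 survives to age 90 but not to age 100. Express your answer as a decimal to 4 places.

0.2672

This is the probability of reaching 90 but not 100, conditional on being alive at 80: (l_90 − l_100) / l_80.
= (38658 − 125) / 144211 = 38533 / 144211 = 0.267199.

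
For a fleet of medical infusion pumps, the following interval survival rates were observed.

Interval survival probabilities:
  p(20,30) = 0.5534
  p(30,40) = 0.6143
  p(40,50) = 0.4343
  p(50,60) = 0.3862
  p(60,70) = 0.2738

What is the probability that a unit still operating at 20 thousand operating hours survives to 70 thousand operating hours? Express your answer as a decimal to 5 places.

0.01561

Chaining the interval survival probabilities: 0.5534 × 0.6143 × 0.4343 × 0.3862 × 0.2738.
= 0.015612.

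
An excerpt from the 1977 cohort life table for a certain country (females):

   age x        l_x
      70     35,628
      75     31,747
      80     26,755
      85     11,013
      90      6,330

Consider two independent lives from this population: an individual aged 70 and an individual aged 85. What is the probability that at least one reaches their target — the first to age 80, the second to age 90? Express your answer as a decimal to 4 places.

p₁ = l_80/l_70 = 26,755/35,628 = 0.750954; p₂ = l_90/l_85 = 6,330/11,013 = 0.574775.
P(at least one) = 1 − (1−p₁)(1−p₂) = 1 − 0.249046 × 0.425225 = 0.894099.

0.8941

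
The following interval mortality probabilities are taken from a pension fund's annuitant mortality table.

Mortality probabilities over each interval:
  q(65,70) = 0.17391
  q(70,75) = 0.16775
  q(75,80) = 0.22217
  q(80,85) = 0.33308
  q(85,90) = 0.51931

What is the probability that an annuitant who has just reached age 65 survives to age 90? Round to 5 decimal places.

0.17144

Survival from 65 to 90 is the product of surviving each interval: (1 − 0.17391) × (1 − 0.16775) × (1 − 0.22217) × (1 − 0.33308) × (1 − 0.51931).
= 0.82609 × 0.83225 × 0.77783 × 0.66692 × 0.48069 = 0.171437.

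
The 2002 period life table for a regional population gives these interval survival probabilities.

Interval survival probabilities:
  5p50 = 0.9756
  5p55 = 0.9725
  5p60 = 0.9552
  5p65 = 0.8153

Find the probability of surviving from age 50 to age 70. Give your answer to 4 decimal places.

Survival from 50 to 70 is the product of surviving each interval: 0.9756 × 0.9725 × 0.9552 × 0.8153.
= 0.738879.

0.7389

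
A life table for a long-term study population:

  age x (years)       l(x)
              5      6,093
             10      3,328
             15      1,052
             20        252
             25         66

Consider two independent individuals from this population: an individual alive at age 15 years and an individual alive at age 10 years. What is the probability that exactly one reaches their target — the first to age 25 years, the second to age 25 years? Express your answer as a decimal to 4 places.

0.0801

p₁ = l(25)/l(15) = 66/1,052 = 0.062738; p₂ = l(25)/l(10) = 66/3,328 = 0.019832.
P(exactly one) = p₁(1−p₂) + (1−p₁)p₂ = 0.061494 + 0.018588 = 0.080082.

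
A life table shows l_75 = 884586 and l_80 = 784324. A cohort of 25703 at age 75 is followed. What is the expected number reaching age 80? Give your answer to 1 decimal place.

The relevant probability is 784324/884586 = 0.886657.
Expected number = 25703 × 0.886657 = 22789.7.

22789.7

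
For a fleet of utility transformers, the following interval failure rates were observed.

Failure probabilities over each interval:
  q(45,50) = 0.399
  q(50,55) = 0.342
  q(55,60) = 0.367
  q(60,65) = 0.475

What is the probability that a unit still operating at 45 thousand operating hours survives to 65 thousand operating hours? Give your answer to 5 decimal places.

P(survive 45→65) = (1 − 0.399) × (1 − 0.342) × (1 − 0.367) × (1 − 0.475).
= 0.601 × 0.658 × 0.633 × 0.525 = 0.131421.

0.13142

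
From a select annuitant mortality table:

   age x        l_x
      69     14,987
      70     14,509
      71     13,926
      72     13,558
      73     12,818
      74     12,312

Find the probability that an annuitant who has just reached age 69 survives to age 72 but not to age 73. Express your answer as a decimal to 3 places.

We want 3|1q69 = (l_72 − l_73)/l_69.
This is the probability of reaching 72 but not 73, conditional on being alive at 69: (l_72 − l_73) / l_69.
= (13,558 − 12,818) / 14,987 = 740 / 14,987 = 0.049376.

0.049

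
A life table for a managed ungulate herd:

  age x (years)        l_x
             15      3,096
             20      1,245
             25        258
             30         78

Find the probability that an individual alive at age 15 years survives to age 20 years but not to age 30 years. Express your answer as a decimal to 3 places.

0.377

This is the probability of reaching 20 but not 30, conditional on being alive at 15: (l_20 − l_30) / l_15.
= (1,245 − 78) / 3,096 = 1,167 / 3,096 = 0.376938.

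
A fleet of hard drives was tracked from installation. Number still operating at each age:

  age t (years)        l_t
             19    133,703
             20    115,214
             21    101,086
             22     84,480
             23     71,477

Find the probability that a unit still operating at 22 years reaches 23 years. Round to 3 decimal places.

0.846

The conditional survival probability is l_23/l_22 = 71,477/84,480 = 0.846082.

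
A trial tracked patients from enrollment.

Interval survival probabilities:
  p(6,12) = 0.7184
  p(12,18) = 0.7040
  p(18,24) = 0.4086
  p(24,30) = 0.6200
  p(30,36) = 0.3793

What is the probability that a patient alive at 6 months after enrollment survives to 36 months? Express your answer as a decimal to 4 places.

0.0486

P(survive 6→36) = 0.7184 × 0.7040 × 0.4086 × 0.6200 × 0.3793.
= 0.048597.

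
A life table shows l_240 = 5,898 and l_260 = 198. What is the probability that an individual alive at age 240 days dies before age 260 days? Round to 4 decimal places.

0.9664

P(die before 260 | alive at 240) = 1 − l_260/l_240 = 1 − 198/5,898 = (5,700)/5,898 = 0.966429.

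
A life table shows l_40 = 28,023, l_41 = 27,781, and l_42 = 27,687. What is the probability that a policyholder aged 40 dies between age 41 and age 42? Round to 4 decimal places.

This is the probability of reaching 41 but not 42, conditional on being alive at 40: (l_41 − l_42) / l_40.
= (27,781 − 27,687) / 28,023 = 94 / 28,023 = 0.003354.

0.0034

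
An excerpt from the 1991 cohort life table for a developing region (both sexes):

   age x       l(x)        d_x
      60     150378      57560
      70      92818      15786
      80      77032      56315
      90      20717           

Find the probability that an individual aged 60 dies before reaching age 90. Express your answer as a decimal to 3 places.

0.862

P(die before 90 | alive at 60) = 1 − l(90)/l(60) = 1 − 20717/150378 = (129661)/150378 = 0.862234.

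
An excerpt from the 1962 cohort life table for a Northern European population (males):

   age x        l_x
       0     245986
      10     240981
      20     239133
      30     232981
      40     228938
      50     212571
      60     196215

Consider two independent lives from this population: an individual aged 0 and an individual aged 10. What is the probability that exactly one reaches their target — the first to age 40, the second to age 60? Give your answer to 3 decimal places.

0.229

p₁ = l_40/l_0 = 228938/245986 = 0.930695; p₂ = l_60/l_10 = 196215/240981 = 0.814234.
P(exactly one) = p₁(1−p₂) + (1−p₁)p₂ = 0.172891 + 0.056430 = 0.229322.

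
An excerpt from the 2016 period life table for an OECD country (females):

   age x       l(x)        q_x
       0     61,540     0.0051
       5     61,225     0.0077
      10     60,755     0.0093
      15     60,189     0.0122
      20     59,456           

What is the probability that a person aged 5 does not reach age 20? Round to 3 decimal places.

P(die before 20 | alive at 5) = 1 − l(20)/l(5) = 1 − 59,456/61,225 = (1,769)/61,225 = 0.028893.

0.029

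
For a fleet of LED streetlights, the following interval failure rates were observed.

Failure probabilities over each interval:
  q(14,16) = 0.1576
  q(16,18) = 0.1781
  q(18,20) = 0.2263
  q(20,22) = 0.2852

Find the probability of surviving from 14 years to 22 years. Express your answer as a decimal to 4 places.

The overall survival probability is (1 − 0.1576) × (1 − 0.1781) × (1 − 0.2263) × (1 − 0.2852).
= 0.8424 × 0.8219 × 0.7737 × 0.7148 = 0.382908.

0.3829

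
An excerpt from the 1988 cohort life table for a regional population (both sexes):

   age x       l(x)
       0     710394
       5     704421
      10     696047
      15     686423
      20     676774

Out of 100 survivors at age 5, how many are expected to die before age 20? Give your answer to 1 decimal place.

3.9

The relevant probability is 1 − 676774/704421 = 0.039248.
Expected number = 100 × 0.039248 = 3.9.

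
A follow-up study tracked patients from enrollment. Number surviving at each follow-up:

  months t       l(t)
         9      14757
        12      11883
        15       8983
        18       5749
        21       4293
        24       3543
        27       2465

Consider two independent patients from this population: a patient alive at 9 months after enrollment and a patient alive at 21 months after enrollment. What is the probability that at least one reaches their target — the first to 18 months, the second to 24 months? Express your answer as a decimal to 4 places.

p₁ = l(18)/l(9) = 5749/14757 = 0.389578; p₂ = l(24)/l(21) = 3543/4293 = 0.825297.
P(at least one) = 1 − (1−p₁)(1−p₂) = 1 − 0.610422 × 0.174703 = 0.893357.

0.8934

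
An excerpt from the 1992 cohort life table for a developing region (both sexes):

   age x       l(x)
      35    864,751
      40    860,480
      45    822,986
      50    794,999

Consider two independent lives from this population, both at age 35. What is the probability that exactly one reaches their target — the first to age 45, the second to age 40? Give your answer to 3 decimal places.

0.053

p₁ = l(45)/l(35) = 822,986/864,751 = 0.951703; p₂ = l(40)/l(35) = 860,480/864,751 = 0.995061.
P(exactly one) = p₁(1−p₂) + (1−p₁)p₂ = 0.004700 + 0.048058 = 0.052759.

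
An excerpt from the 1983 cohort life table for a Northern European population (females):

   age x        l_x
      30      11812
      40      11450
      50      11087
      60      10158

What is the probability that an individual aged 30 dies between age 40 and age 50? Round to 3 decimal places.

We want 10|10q30 = (l_40 − l_50)/l_30.
This is the probability of reaching 40 but not 50, conditional on being alive at 30: (l_40 − l_50) / l_30.
= (11450 − 11087) / 11812 = 363 / 11812 = 0.030731.

0.031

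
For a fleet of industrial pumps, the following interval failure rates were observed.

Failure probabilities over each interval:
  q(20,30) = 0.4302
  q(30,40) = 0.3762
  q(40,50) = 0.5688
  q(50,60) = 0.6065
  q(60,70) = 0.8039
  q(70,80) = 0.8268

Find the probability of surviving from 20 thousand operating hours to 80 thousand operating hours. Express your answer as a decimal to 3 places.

P(survive 20→80) = (1 − 0.4302) × (1 − 0.3762) × (1 − 0.5688) × (1 − 0.6065) × (1 − 0.8039) × (1 − 0.8268).
= 0.5698 × 0.6238 × 0.4312 × 0.3935 × 0.1961 × 0.1732 = 0.002048.

0.002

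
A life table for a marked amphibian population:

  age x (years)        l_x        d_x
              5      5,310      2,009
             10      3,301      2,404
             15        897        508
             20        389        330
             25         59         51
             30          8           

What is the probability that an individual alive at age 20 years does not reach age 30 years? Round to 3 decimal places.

0.979

P(die before 30 | alive at 20) = 1 − l_30/l_20 = 1 − 8/389 = (381)/389 = 0.979434.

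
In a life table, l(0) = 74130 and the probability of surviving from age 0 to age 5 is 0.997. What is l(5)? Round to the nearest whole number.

l(5) = l(0) × p = 74130 × 0.997 = 73908.

73908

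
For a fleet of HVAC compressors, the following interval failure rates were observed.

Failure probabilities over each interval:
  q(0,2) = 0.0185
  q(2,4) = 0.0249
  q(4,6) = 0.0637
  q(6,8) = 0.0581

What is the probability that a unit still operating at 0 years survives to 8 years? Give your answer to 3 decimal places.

Chaining the interval survival probabilities: (1 − 0.0185) × (1 − 0.0249) × (1 − 0.0637) × (1 − 0.0581).
= 0.9815 × 0.9751 × 0.9363 × 0.9419 = 0.844033.

0.844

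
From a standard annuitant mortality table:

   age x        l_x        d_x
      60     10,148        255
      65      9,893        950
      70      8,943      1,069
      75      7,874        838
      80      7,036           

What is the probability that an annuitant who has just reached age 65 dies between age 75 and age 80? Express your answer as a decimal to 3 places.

We want 10|5q65 = (l_75 − l_80)/l_65.
This is the probability of reaching 75 but not 80, conditional on being alive at 65: (l_75 − l_80) / l_65.
= (7,874 − 7,036) / 9,893 = 838 / 9,893 = 0.084706.

0.085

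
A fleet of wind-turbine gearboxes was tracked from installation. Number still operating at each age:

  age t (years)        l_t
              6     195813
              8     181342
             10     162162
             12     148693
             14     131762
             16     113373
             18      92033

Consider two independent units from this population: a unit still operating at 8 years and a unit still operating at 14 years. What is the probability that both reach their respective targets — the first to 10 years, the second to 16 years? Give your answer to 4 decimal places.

0.7694

p₁ = l_10/l_8 = 162162/181342 = 0.894233; p₂ = l_16/l_14 = 113373/131762 = 0.860438.
P(both) = p₁ × p₂ = 0.894233 × 0.860438 = 0.769432.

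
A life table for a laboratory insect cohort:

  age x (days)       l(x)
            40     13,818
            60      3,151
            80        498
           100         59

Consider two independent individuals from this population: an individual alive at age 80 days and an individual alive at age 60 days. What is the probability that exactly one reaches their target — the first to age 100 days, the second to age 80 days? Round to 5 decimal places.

p₁ = l(100)/l(80) = 59/498 = 0.118474; p₂ = l(80)/l(60) = 498/3,151 = 0.158045.
P(exactly one) = p₁(1−p₂) + (1−p₁)p₂ = 0.099750 + 0.139321 = 0.239071.

0.23907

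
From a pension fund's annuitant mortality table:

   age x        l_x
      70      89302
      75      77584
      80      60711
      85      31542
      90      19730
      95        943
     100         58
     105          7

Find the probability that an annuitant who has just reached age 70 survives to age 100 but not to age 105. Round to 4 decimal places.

We want 30|5q70 = (l_100 − l_105)/l_70.
This is the probability of reaching 100 but not 105, conditional on being alive at 70: (l_100 − l_105) / l_70.
= (58 − 7) / 89302 = 51 / 89302 = 0.000571.

0.0006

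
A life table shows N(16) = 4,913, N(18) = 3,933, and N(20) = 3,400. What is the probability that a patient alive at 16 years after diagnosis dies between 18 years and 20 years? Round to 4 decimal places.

This is the probability of reaching 18 but not 20, conditional on being alive at 16: (N(18) − N(20)) / N(16).
= (3,933 − 3,400) / 4,913 = 533 / 4,913 = 0.108488.

0.1085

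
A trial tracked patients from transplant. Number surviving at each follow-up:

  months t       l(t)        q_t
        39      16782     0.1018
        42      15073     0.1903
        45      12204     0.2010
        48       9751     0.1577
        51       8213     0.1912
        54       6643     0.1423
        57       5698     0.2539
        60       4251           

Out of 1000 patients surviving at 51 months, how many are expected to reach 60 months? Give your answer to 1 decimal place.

The relevant probability is 4251/8213 = 0.517594.
Expected number = 1000 × 0.517594 = 517.6.

517.6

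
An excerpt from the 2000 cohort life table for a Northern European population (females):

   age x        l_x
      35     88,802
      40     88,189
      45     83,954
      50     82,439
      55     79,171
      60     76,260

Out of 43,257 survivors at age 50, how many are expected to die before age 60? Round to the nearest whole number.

3242

The relevant probability is 1 − 76,260/82,439 = 0.074952.
Expected number = 43,257 × 0.074952 = 3242.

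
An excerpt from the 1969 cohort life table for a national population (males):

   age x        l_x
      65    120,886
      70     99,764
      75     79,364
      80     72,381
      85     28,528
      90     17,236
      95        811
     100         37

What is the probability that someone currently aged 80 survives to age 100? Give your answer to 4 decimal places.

We want 20p80 = l_100/l_80.
The conditional survival probability is l_100/l_80 = 37/72,381 = 0.000511.

0.0005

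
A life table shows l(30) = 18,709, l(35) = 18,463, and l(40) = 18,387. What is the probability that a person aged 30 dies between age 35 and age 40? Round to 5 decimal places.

This is the probability of reaching 35 but not 40, conditional on being alive at 30: (l(35) − l(40)) / l(30).
= (18,463 − 18,387) / 18,709 = 76 / 18,709 = 0.004062.

0.00406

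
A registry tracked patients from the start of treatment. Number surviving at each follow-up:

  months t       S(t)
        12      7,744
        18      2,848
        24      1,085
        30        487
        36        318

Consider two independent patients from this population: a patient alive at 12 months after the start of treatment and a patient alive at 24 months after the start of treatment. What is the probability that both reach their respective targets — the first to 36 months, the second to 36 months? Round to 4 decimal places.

p₁ = S(36)/S(12) = 318/7,744 = 0.041064; p₂ = S(36)/S(24) = 318/1,085 = 0.293088.
P(both) = p₁ × p₂ = 0.041064 × 0.293088 = 0.012035.

0.0120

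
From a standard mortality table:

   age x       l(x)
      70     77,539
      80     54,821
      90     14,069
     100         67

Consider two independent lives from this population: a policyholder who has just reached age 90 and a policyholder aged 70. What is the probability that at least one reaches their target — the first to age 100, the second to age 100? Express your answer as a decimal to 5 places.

0.00562

p₁ = l(100)/l(90) = 67/14,069 = 0.004762; p₂ = l(100)/l(70) = 67/77,539 = 0.000864.
P(at least one) = 1 − (1−p₁)(1−p₂) = 1 − 0.995238 × 0.999136 = 0.005622.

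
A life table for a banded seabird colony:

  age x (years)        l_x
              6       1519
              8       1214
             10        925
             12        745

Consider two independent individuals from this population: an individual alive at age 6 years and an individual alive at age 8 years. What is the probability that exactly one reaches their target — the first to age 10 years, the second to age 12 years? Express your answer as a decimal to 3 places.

0.475

p₁ = l_10/l_6 = 925/1519 = 0.608953; p₂ = l_12/l_8 = 745/1214 = 0.613674.
P(exactly one) = p₁(1−p₂) + (1−p₁)p₂ = 0.235254 + 0.239975 = 0.475230.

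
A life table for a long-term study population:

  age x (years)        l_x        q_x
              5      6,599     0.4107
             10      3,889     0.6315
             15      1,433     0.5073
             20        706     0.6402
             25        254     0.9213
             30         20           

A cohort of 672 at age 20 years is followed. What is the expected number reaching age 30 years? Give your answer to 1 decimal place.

19.0

The relevant probability is 20/706 = 0.028329.
Expected number = 672 × 0.028329 = 19.0.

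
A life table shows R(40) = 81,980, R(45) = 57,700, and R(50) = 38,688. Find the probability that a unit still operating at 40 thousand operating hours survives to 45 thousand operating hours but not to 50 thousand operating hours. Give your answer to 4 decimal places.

This is the probability of reaching 45 but not 50, conditional on being operational at 40: (R(45) − R(50)) / R(40).
= (57,700 − 38,688) / 81,980 = 19,012 / 81,980 = 0.231910.

0.2319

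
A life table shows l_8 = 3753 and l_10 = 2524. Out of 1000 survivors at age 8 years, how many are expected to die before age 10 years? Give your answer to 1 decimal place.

The relevant probability is 1 − 2524/3753 = 0.327471.
Expected number = 1000 × 0.327471 = 327.5.

327.5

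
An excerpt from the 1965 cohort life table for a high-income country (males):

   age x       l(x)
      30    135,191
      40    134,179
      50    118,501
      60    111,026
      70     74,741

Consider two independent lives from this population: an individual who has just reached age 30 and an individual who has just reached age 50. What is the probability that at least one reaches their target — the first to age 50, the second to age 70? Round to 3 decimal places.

0.954

p₁ = l(50)/l(30) = 118,501/135,191 = 0.876545; p₂ = l(70)/l(50) = 74,741/118,501 = 0.630720.
P(at least one) = 1 − (1−p₁)(1−p₂) = 1 − 0.123455 × 0.369280 = 0.954411.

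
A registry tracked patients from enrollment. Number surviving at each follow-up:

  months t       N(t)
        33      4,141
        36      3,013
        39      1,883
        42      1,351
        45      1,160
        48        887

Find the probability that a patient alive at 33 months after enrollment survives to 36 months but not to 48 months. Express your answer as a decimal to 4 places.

This is the probability of reaching 36 but not 48, conditional on being alive at 33: (N(36) − N(48)) / N(33).
= (3,013 − 887) / 4,141 = 2,126 / 4,141 = 0.513403.

0.5134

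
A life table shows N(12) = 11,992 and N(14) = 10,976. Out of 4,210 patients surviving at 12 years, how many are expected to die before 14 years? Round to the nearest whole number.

The relevant probability is 1 − 10,976/11,992 = 0.084723.
Expected number = 4,210 × 0.084723 = 357.

357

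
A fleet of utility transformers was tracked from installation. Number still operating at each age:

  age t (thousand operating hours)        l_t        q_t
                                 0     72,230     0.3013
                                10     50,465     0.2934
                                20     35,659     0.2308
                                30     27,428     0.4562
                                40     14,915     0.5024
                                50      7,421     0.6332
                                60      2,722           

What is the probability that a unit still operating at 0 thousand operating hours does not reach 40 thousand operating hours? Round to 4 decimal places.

P(fail before 40 | operational at 0) = 1 − l_40/l_0 = 1 − 14,915/72,230 = (57,315)/72,230 = 0.793507.

0.7935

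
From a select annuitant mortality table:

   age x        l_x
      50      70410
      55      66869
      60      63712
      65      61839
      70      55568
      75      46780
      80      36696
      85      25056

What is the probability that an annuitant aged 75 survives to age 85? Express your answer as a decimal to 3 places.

We want 10p75 = l_85/l_75.
The conditional survival probability is l_85/l_75 = 25056/46780 = 0.535614.

0.536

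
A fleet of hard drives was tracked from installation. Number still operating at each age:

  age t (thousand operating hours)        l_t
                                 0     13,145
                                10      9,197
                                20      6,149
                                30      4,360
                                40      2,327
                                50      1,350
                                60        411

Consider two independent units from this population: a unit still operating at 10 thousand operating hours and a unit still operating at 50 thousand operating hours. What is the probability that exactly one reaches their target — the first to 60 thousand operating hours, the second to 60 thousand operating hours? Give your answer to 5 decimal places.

0.32192

p₁ = l_60/l_10 = 411/9,197 = 0.044688; p₂ = l_60/l_50 = 411/1,350 = 0.304444.
P(exactly one) = p₁(1−p₂) + (1−p₁)p₂ = 0.031083 + 0.290839 = 0.321922.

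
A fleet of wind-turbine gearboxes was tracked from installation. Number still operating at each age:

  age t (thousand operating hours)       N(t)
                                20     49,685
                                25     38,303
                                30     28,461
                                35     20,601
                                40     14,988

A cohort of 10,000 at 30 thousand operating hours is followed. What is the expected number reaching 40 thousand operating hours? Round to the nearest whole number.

5266

The relevant probability is 14,988/28,461 = 0.526615.
Expected number = 10,000 × 0.526615 = 5266.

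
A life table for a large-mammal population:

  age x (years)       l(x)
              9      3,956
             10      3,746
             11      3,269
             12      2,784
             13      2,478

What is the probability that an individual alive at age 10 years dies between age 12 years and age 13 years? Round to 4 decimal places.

0.0817

This is the probability of reaching 12 but not 13, conditional on being alive at 10: (l(12) − l(13)) / l(10).
= (2,784 − 2,478) / 3,746 = 306 / 3,746 = 0.081687.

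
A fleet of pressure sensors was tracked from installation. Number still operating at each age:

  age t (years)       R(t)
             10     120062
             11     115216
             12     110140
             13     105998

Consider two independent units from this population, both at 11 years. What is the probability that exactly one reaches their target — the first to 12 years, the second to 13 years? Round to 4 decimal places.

0.1170

p₁ = R(12)/R(11) = 110140/115216 = 0.955944; p₂ = R(13)/R(11) = 105998/115216 = 0.919994.
P(exactly one) = p₁(1−p₂) + (1−p₁)p₂ = 0.076481 + 0.040531 = 0.117013.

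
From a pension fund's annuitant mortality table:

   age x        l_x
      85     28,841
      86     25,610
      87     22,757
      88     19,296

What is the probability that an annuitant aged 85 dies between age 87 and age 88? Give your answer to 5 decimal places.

We want 2|1q85 = (l_87 − l_88)/l_85.
This is the probability of reaching 87 but not 88, conditional on being alive at 85: (l_87 − l_88) / l_85.
= (22,757 − 19,296) / 28,841 = 3,461 / 28,841 = 0.120003.

0.12000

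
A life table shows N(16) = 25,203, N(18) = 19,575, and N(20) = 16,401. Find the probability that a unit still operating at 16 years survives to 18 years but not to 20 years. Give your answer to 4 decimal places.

0.1259

This is the probability of reaching 18 but not 20, conditional on being operational at 16: (N(18) − N(20)) / N(16).
= (19,575 − 16,401) / 25,203 = 3,174 / 25,203 = 0.125937.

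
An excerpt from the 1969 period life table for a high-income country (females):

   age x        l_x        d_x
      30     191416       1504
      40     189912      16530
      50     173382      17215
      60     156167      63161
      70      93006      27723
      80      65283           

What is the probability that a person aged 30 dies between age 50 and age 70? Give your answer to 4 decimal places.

0.4199

We want 20|20q30 = (l_50 − l_70)/l_30.
This is the probability of reaching 50 but not 70, conditional on being alive at 30: (l_50 − l_70) / l_30.
= (173382 − 93006) / 191416 = 80376 / 191416 = 0.419902.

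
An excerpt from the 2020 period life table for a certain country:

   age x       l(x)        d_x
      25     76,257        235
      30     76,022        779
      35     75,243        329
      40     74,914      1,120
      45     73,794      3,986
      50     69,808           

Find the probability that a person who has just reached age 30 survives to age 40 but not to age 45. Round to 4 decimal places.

This is the probability of reaching 40 but not 45, conditional on being alive at 30: (l(40) − l(45)) / l(30).
= (74,914 − 73,794) / 76,022 = 1,120 / 76,022 = 0.014733.

0.0147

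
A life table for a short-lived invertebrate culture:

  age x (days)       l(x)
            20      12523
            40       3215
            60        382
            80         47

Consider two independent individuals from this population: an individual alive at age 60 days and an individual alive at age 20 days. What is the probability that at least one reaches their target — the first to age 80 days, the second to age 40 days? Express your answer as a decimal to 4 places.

0.3482

p₁ = l(80)/l(60) = 47/382 = 0.123037; p₂ = l(40)/l(20) = 3215/12523 = 0.256728.
P(at least one) = 1 − (1−p₁)(1−p₂) = 1 − 0.876963 × 0.743272 = 0.348178.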